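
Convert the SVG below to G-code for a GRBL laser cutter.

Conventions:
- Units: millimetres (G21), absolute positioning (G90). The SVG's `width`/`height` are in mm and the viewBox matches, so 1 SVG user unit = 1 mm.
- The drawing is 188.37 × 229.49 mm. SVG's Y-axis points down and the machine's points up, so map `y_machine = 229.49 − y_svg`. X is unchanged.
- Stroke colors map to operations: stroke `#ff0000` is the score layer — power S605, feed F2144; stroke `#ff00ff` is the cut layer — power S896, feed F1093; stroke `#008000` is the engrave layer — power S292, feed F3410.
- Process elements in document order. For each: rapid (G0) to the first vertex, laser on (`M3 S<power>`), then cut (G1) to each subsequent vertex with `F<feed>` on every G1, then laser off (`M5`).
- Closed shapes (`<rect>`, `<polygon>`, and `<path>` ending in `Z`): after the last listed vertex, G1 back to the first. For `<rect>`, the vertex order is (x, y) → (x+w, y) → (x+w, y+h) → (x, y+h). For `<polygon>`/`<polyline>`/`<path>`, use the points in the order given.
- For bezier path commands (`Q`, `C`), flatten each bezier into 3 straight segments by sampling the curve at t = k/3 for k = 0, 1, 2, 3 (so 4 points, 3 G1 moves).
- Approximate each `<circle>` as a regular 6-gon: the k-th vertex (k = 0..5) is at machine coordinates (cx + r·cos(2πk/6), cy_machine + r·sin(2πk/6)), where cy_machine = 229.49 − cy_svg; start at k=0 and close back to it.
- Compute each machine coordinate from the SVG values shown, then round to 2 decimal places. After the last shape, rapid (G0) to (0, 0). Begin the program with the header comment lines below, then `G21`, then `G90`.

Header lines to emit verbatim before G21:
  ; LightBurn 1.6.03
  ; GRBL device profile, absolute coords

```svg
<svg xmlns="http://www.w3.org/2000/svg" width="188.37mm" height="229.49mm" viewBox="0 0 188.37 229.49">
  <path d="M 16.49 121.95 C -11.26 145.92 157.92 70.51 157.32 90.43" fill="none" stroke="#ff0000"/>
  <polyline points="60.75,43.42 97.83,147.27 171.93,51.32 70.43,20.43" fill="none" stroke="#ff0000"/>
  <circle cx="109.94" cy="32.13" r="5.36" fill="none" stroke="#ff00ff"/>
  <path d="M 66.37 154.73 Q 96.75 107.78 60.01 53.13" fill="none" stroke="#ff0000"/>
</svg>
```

viewBox `0 0 188.37 229.49` with mm width/height → 1 unit = 1 mm. Flip: y_m = 229.49 − y_svg.

**Shape 1** — `<path>` cubic bezier, stroke `#ff0000` → score (S605, F2144). Control points (SVG): P0=(16.49,121.95), P1=(-11.26,145.92), P2=(157.92,70.51), P3=(157.32,90.43); sampled at t=k/3. Machine vertices: (16.49,107.54) → (40.80,109.49) → (114.91,134.41) → (157.32,139.06). Open path.

**Shape 2** — `<polyline>` open polyline, stroke `#ff0000` → score (S605, F2144). Machine vertices: (60.75,186.07) → (97.83,82.22) → (171.93,178.17) → (70.43,209.06). Open path.

**Shape 3** — `<circle>` circle, stroke `#ff00ff` → cut (S896, F1093). Machine vertices: (115.30,197.36) → (112.62,202.00) → (107.26,202.00) → (104.58,197.36) → (107.26,192.72) → (112.62,192.72) → (115.30,197.36). Closed: final G1 returns to the first vertex.

**Shape 4** — `<path>` quadratic bezier, stroke `#ff0000` → score (S605, F2144). Control points (SVG): P0=(66.37,154.73), P1=(96.75,107.78), P2=(60.01,53.13); sampled at t=k/3. Machine vertices: (66.37,74.76) → (79.17,106.92) → (77.05,140.78) → (60.01,176.36). Open path.

; LightBurn 1.6.03
; GRBL device profile, absolute coords
G21
G90
G0 X16.49 Y107.54
M3 S605
G1 X40.80 Y109.49 F2144
G1 X114.91 Y134.41 F2144
G1 X157.32 Y139.06 F2144
M5
G0 X60.75 Y186.07
M3 S605
G1 X97.83 Y82.22 F2144
G1 X171.93 Y178.17 F2144
G1 X70.43 Y209.06 F2144
M5
G0 X115.30 Y197.36
M3 S896
G1 X112.62 Y202.00 F1093
G1 X107.26 Y202.00 F1093
G1 X104.58 Y197.36 F1093
G1 X107.26 Y192.72 F1093
G1 X112.62 Y192.72 F1093
G1 X115.30 Y197.36 F1093
M5
G0 X66.37 Y74.76
M3 S605
G1 X79.17 Y106.92 F2144
G1 X77.05 Y140.78 F2144
G1 X60.01 Y176.36 F2144
M5
G0 X0.00 Y0.00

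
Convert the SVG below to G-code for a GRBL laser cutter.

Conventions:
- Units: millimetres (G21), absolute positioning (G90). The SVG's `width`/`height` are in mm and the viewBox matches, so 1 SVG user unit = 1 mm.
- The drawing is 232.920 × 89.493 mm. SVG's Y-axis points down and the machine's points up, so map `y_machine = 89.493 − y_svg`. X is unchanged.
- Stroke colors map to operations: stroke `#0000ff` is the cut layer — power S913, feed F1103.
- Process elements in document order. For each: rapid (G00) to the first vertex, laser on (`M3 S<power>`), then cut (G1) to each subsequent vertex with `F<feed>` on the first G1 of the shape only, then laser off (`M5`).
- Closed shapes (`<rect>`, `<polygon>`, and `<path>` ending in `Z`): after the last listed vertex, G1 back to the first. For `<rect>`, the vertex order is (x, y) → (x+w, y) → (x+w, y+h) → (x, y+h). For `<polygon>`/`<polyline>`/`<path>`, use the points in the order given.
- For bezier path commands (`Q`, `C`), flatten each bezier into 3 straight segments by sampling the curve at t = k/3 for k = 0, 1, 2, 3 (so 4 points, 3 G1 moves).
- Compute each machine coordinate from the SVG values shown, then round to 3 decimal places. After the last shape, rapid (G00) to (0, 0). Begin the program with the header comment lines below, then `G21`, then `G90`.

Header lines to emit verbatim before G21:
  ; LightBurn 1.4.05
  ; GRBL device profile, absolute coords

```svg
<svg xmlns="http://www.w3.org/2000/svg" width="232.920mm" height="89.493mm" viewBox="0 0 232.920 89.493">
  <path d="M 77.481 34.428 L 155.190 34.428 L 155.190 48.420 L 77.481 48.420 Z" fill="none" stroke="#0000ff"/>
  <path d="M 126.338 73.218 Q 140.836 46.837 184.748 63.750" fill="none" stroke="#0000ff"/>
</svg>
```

; LightBurn 1.4.05
; GRBL device profile, absolute coords
G21
G90
G00 X77.481 Y55.065
M3 S913
G1 X155.190 Y55.065 F1103
G1 X155.190 Y41.073
G1 X77.481 Y41.073
G1 X77.481 Y55.065
M5
G00 X126.338 Y16.275
M3 S913
G1 X139.272 Y29.052 F1103
G1 X158.742 Y32.208
G1 X184.748 Y25.743
M5
G00 X0.000 Y0.000

Since the viewBox matches the mm dimensions, user units are millimetres directly. The only transform is the Y-flip y_m = 89.493 − y_svg.

Shape 1 is a rectangle drawn with `<path>`. Its stroke #0000ff means cut at S913, F1103. After flipping Y the toolpath is (77.481,55.065) → (155.190,55.065) → (155.190,41.073) → (77.481,41.073) → (77.481,55.065), returning to the start.

Shape 2 is a quadratic bezier drawn with `<path>`. Its stroke #0000ff means cut at S913, F1103. After flipping Y the toolpath is (126.338,16.275) → (139.272,29.052) → (158.742,32.208) → (184.748,25.743).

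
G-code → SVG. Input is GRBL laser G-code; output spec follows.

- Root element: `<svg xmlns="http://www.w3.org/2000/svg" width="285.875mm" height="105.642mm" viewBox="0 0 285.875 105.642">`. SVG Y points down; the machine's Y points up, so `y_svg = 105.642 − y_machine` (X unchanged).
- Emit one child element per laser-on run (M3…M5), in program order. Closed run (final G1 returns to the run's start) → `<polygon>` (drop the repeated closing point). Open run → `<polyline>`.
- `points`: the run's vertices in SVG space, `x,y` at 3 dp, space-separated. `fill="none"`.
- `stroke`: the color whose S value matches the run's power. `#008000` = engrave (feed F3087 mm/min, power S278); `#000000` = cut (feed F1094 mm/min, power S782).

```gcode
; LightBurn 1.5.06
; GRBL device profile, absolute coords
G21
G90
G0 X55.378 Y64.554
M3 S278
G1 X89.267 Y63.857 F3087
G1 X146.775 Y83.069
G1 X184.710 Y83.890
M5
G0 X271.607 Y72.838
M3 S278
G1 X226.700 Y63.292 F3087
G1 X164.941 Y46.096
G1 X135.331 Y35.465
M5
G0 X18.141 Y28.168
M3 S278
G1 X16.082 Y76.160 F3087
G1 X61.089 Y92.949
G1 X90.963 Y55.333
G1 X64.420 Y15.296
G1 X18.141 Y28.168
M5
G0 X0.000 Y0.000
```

Machine Y-up, SVG Y-down with viewBox height 105.642, so y_svg = 105.642 − y_machine; X carries over. Every run uses S278, so all elements get stroke `#008000` (engrave).

Run 1: The run is open, so emit a `<polyline>` with points (Y-flipped): 55.378,41.088 89.267,41.785 146.775,22.573 184.710,21.752.

Run 2: The run is open, so emit a `<polyline>` with points (Y-flipped): 271.607,32.804 226.700,42.350 164.941,59.546 135.331,70.177.

Run 3: The run returns to its start, so emit a `<polygon>` with points (Y-flipped): 18.141,77.474 16.082,29.482 61.089,12.693 90.963,50.309 64.420,90.346.

<svg xmlns="http://www.w3.org/2000/svg" width="285.875mm" height="105.642mm" viewBox="0 0 285.875 105.642">
  <polyline points="55.378,41.088 89.267,41.785 146.775,22.573 184.710,21.752" fill="none" stroke="#008000"/>
  <polyline points="271.607,32.804 226.700,42.350 164.941,59.546 135.331,70.177" fill="none" stroke="#008000"/>
  <polygon points="18.141,77.474 16.082,29.482 61.089,12.693 90.963,50.309 64.420,90.346" fill="none" stroke="#008000"/>
</svg>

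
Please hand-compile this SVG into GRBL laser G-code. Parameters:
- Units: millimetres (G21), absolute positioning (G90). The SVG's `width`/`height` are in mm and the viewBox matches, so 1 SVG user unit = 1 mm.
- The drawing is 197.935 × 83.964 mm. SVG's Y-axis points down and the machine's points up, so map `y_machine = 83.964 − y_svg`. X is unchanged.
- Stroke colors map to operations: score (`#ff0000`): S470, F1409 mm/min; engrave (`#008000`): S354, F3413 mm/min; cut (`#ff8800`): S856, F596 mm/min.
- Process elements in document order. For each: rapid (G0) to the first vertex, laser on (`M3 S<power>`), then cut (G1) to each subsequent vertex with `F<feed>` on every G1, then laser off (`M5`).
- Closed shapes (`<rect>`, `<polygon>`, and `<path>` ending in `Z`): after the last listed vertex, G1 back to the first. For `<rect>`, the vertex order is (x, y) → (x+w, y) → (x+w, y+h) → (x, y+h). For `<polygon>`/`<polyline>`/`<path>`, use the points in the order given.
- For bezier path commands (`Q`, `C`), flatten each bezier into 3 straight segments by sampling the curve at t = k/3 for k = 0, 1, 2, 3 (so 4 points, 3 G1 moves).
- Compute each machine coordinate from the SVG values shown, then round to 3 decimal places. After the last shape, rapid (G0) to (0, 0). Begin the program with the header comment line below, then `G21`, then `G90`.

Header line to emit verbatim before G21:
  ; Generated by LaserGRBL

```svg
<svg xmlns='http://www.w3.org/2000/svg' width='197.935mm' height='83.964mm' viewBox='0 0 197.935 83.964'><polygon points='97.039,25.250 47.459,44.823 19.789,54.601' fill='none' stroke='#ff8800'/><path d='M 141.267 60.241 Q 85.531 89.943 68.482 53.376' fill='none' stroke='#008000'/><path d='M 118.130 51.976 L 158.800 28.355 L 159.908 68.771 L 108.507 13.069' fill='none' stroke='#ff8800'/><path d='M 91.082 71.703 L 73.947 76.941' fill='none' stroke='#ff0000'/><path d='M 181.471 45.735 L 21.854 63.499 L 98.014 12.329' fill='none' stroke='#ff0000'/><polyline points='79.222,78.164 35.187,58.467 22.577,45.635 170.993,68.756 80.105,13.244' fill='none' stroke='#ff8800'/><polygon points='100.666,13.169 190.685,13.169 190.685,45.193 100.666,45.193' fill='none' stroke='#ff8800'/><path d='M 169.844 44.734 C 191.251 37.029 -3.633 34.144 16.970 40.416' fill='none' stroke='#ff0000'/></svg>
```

; Generated by LaserGRBL
G21
G90
G0 X97.039 Y58.714
M3 S856
G1 X47.459 Y39.141 F596
G1 X19.789 Y29.363 F596
G1 X97.039 Y58.714 F596
M5
G0 X141.267 Y23.723
M3 S354
G1 X108.408 Y11.285 F3413
G1 X84.147 Y13.573 F3413
G1 X68.482 Y30.588 F3413
M5
G0 X118.130 Y31.988
M3 S856
G1 X158.800 Y55.609 F596
G1 X159.908 Y15.193 F596
G1 X108.507 Y70.895 F596
M5
G0 X91.082 Y12.261
M3 S470
G1 X73.947 Y7.023 F1409
M5
G0 X181.471 Y38.229
M3 S470
G1 X21.854 Y20.465 F1409
G1 X98.014 Y71.635 F1409
M5
G0 X79.222 Y5.800
M3 S856
G1 X35.187 Y25.497 F596
G1 X22.577 Y38.329 F596
G1 X170.993 Y15.208 F596
G1 X80.105 Y70.720 F596
M5
G0 X100.666 Y70.795
M3 S856
G1 X190.685 Y70.795 F596
G1 X190.685 Y38.771 F596
G1 X100.666 Y38.771 F596
G1 X100.666 Y70.795 F596
M5
G0 X169.844 Y39.230
M3 S470
G1 X135.146 Y45.168 F1409
G1 X52.204 Y46.928 F1409
G1 X16.970 Y43.548 F1409
M5
G0 X0.000 Y0.000

1 u = 1 mm; y_m = 83.964 − y.

[1] `<polygon>` closed polygon, #ff8800→cut S856 F596: (97.039,58.714) → (47.459,39.141) → (19.789,29.363) → (97.039,58.714) (closed)

[2] `<path>` quadratic bezier, #008000→engrave S354 F3413: (141.267,23.723) → (108.408,11.285) → (84.147,13.573) → (68.482,30.588)

[3] `<path>` open polyline, #ff8800→cut S856 F596: (118.130,31.988) → (158.800,55.609) → (159.908,15.193) → (108.507,70.895)

[4] `<path>` line segment, #ff0000→score S470 F1409: (91.082,12.261) → (73.947,7.023)

[5] `<path>` open polyline, #ff0000→score S470 F1409: (181.471,38.229) → (21.854,20.465) → (98.014,71.635)

[6] `<polyline>` open polyline, #ff8800→cut S856 F596: (79.222,5.800) → (35.187,25.497) → (22.577,38.329) → (170.993,15.208) → (80.105,70.720)

[7] `<polygon>` rectangle, #ff8800→cut S856 F596: (100.666,70.795) → (190.685,70.795) → (190.685,38.771) → (100.666,38.771) → (100.666,70.795) (closed)

[8] `<path>` cubic bezier, #ff0000→score S470 F1409: (169.844,39.230) → (135.146,45.168) → (52.204,46.928) → (16.970,43.548)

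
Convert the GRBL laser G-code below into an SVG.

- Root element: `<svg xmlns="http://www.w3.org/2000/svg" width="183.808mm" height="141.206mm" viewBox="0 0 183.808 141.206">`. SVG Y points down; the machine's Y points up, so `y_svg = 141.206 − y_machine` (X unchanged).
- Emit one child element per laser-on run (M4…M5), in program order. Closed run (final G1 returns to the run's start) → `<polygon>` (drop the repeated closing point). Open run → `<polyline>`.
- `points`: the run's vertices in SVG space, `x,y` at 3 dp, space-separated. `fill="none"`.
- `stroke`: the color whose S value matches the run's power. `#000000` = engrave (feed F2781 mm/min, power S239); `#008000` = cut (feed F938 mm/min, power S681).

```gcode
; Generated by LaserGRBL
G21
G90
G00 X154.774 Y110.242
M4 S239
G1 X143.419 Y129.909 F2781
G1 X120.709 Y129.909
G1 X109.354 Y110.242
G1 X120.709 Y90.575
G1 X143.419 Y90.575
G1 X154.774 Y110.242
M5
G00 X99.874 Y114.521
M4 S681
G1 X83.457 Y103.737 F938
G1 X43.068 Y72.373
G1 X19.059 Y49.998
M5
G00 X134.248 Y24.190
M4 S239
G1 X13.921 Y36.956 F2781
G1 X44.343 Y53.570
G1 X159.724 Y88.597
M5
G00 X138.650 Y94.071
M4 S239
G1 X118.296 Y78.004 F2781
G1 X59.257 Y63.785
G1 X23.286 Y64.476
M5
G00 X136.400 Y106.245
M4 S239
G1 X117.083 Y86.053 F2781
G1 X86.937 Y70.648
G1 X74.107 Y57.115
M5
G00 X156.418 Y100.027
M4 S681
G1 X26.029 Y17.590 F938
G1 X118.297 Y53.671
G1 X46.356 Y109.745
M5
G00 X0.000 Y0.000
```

<svg xmlns="http://www.w3.org/2000/svg" width="183.808mm" height="141.206mm" viewBox="0 0 183.808 141.206">
  <polygon points="154.774,30.964 143.419,11.297 120.709,11.297 109.354,30.964 120.709,50.631 143.419,50.631" fill="none" stroke="#000000"/>
  <polyline points="99.874,26.685 83.457,37.469 43.068,68.833 19.059,91.208" fill="none" stroke="#008000"/>
  <polyline points="134.248,117.016 13.921,104.250 44.343,87.636 159.724,52.609" fill="none" stroke="#000000"/>
  <polyline points="138.650,47.135 118.296,63.202 59.257,77.421 23.286,76.730" fill="none" stroke="#000000"/>
  <polyline points="136.400,34.961 117.083,55.153 86.937,70.558 74.107,84.091" fill="none" stroke="#000000"/>
  <polyline points="156.418,41.179 26.029,123.616 118.297,87.535 46.356,31.461" fill="none" stroke="#008000"/>
</svg>

y_svg = 141.206 − y_m.

[1] S239→`#000000` (engrave); closed run; points: 154.774,30.964 143.419,11.297 120.709,11.297 109.354,30.964 120.709,50.631 143.419,50.631

[2] S681→`#008000` (cut); open run; points: 99.874,26.685 83.457,37.469 43.068,68.833 19.059,91.208

[3] S239→`#000000` (engrave); open run; points: 134.248,117.016 13.921,104.250 44.343,87.636 159.724,52.609

[4] S239→`#000000` (engrave); open run; points: 138.650,47.135 118.296,63.202 59.257,77.421 23.286,76.730

[5] S239→`#000000` (engrave); open run; points: 136.400,34.961 117.083,55.153 86.937,70.558 74.107,84.091

[6] S681→`#008000` (cut); open run; points: 156.418,41.179 26.029,123.616 118.297,87.535 46.356,31.461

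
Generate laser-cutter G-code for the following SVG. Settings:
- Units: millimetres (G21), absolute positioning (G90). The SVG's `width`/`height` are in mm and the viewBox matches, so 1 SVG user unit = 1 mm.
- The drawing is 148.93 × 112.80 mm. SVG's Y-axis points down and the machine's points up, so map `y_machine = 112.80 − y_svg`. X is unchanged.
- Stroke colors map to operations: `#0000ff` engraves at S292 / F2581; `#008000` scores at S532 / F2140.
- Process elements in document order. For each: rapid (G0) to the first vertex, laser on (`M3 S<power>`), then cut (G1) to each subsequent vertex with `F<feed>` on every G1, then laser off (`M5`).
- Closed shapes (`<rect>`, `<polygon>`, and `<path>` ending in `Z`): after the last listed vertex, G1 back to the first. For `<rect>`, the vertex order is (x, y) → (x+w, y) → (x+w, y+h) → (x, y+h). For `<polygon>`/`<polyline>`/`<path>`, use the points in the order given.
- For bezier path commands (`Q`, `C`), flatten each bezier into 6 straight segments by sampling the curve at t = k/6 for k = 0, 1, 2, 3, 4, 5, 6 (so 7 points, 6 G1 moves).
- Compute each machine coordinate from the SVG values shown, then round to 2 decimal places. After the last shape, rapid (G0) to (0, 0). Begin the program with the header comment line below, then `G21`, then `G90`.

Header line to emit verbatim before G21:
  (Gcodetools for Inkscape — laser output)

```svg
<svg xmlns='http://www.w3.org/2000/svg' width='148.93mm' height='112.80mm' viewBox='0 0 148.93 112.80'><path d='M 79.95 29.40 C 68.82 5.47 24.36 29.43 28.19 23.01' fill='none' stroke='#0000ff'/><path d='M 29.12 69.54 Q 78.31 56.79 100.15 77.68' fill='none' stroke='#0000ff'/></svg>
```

Since the viewBox matches the mm dimensions, user units are millimetres directly. The only transform is the Y-flip y_m = 112.80 − y_svg.

Shape 1 is a cubic bezier drawn with `<path>`. Its stroke #0000ff means engrave at S292, F2581. After flipping Y the toolpath is (79.95,83.40) → (71.99,91.74) → (60.73,94.27) → (48.46,93.16) → (37.43,90.60) → (29.92,88.75) → (28.19,89.79).

Shape 2 is a quadratic bezier drawn with `<path>`. Its stroke #0000ff means engrave at S292, F2581. After flipping Y the toolpath is (29.12,43.26) → (44.76,46.58) → (58.87,48.02) → (71.47,47.60) → (82.55,45.31) → (92.11,41.15) → (100.15,35.12).

(Gcodetools for Inkscape — laser output)
G21
G90
G0 X79.95 Y83.40
M3 S292
G1 X71.99 Y91.74 F2581
G1 X60.73 Y94.27 F2581
G1 X48.46 Y93.16 F2581
G1 X37.43 Y90.60 F2581
G1 X29.92 Y88.75 F2581
G1 X28.19 Y89.79 F2581
M5
G0 X29.12 Y43.26
M3 S292
G1 X44.76 Y46.58 F2581
G1 X58.87 Y48.02 F2581
G1 X71.47 Y47.60 F2581
G1 X82.55 Y45.31 F2581
G1 X92.11 Y41.15 F2581
G1 X100.15 Y35.12 F2581
M5
G0 X0.00 Y0.00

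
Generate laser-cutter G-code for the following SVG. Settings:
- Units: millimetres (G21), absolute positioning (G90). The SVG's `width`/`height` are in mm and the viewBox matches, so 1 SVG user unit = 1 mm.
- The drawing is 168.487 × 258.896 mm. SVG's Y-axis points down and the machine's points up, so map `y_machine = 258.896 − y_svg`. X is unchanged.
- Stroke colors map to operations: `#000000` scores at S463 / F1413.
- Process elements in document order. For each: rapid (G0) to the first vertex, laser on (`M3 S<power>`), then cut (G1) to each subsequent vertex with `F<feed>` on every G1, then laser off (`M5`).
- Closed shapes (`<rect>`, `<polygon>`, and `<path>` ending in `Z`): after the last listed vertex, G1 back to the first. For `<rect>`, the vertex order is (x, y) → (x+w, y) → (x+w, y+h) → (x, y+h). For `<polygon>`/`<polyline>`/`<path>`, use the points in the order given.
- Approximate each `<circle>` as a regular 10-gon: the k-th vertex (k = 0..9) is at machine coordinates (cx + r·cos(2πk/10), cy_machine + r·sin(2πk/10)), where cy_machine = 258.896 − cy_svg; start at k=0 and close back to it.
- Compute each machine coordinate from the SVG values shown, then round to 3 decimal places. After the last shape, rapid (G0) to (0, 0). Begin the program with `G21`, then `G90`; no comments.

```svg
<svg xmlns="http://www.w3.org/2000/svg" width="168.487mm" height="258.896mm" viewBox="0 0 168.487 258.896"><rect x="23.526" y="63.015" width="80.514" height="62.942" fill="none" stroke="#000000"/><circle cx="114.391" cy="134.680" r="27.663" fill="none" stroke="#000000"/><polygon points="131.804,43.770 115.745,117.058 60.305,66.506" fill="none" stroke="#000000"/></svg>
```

viewBox `0 0 168.487 258.896` with mm width/height → 1 unit = 1 mm. Flip: y_m = 258.896 − y_svg.

**Shape 1** — `<rect>` rectangle, stroke `#000000` → score (S463, F1413). Machine vertices: (23.526,195.881) → (104.040,195.881) → (104.040,132.939) → (23.526,132.939) → (23.526,195.881). Closed: final G1 returns to the first vertex.

**Shape 2** — `<circle>` circle, stroke `#000000` → score (S463, F1413). Machine vertices: (142.054,124.216) → (136.771,140.476) → (122.939,150.525) → (105.843,150.525) → (92.011,140.476) → (86.728,124.216) → (92.011,107.956) → (105.843,97.907) → (122.939,97.907) → (136.771,107.956) → (142.054,124.216). Closed: final G1 returns to the first vertex.

**Shape 3** — `<polygon>` regular polygon, stroke `#000000` → score (S463, F1413). Machine vertices: (131.804,215.126) → (115.745,141.838) → (60.305,192.390) → (131.804,215.126). Closed: final G1 returns to the first vertex.

G21
G90
G0 X23.526 Y195.881
M3 S463
G1 X104.040 Y195.881 F1413
G1 X104.040 Y132.939 F1413
G1 X23.526 Y132.939 F1413
G1 X23.526 Y195.881 F1413
M5
G0 X142.054 Y124.216
M3 S463
G1 X136.771 Y140.476 F1413
G1 X122.939 Y150.525 F1413
G1 X105.843 Y150.525 F1413
G1 X92.011 Y140.476 F1413
G1 X86.728 Y124.216 F1413
G1 X92.011 Y107.956 F1413
G1 X105.843 Y97.907 F1413
G1 X122.939 Y97.907 F1413
G1 X136.771 Y107.956 F1413
G1 X142.054 Y124.216 F1413
M5
G0 X131.804 Y215.126
M3 S463
G1 X115.745 Y141.838 F1413
G1 X60.305 Y192.390 F1413
G1 X131.804 Y215.126 F1413
M5
G0 X0.000 Y0.000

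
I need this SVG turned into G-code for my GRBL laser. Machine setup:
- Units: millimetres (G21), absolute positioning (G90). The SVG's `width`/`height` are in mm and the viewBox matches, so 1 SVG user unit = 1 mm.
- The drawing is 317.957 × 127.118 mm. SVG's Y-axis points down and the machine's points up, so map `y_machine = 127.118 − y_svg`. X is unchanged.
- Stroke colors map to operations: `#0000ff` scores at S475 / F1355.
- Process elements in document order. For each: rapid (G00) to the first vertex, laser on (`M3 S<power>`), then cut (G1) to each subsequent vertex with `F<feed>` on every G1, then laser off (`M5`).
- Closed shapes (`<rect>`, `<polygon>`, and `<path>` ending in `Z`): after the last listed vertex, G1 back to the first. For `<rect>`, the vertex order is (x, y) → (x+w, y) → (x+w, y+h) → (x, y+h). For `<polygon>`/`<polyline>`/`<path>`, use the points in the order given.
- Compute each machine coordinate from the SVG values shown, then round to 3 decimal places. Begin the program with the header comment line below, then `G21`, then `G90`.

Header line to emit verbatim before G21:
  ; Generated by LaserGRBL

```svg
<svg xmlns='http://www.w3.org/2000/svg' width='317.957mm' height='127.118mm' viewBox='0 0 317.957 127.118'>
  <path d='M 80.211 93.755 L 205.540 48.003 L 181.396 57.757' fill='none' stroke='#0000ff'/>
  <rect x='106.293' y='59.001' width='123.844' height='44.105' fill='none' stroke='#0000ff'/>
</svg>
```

Since the viewBox matches the mm dimensions, user units are millimetres directly. The only transform is the Y-flip y_m = 127.118 − y_svg.

Shape 1 is a open polyline drawn with `<path>`. Its stroke #0000ff means score at S475, F1355. After flipping Y the toolpath is (80.211,33.363) → (205.540,79.115) → (181.396,69.361).

Shape 2 is a rectangle drawn with `<rect>`. Its stroke #0000ff means score at S475, F1355. After flipping Y the toolpath is (106.293,68.117) → (230.137,68.117) → (230.137,24.012) → (106.293,24.012) → (106.293,68.117), returning to the start.

; Generated by LaserGRBL
G21
G90
G00 X80.211 Y33.363
M3 S475
G1 X205.540 Y79.115 F1355
G1 X181.396 Y69.361 F1355
M5
G00 X106.293 Y68.117
M3 S475
G1 X230.137 Y68.117 F1355
G1 X230.137 Y24.012 F1355
G1 X106.293 Y24.012 F1355
G1 X106.293 Y68.117 F1355
M5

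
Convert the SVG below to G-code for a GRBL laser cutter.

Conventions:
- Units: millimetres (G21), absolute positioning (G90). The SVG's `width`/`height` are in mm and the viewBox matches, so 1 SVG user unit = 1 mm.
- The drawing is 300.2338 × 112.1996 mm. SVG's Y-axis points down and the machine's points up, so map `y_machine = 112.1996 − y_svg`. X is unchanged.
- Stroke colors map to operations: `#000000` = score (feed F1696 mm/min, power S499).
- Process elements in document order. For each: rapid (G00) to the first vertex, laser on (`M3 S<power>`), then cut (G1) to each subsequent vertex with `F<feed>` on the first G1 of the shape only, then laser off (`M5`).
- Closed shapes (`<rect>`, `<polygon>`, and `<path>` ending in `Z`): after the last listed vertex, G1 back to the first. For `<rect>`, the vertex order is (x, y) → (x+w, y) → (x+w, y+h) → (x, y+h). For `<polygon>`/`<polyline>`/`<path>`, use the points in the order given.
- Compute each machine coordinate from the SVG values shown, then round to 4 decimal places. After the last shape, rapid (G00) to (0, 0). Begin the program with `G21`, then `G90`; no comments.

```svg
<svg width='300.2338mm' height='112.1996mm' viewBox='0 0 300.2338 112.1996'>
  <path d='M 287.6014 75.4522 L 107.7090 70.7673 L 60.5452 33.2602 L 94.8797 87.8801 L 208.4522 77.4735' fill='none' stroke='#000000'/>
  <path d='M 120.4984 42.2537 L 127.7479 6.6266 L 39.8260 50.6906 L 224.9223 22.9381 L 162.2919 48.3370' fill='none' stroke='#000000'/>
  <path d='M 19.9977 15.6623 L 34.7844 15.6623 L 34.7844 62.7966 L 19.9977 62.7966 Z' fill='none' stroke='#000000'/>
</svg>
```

1 u = 1 mm; y_m = 112.1996 − y.

[1] `<path>` open polyline, #000000→score S499 F1696: (287.6014,36.7474) → (107.7090,41.4323) → (60.5452,78.9394) → (94.8797,24.3195) → (208.4522,34.7261)

[2] `<path>` open polyline, #000000→score S499 F1696: (120.4984,69.9459) → (127.7479,105.5730) → (39.8260,61.5090) → (224.9223,89.2615) → (162.2919,63.8626)

[3] `<path>` rectangle, #000000→score S499 F1696: (19.9977,96.5373) → (34.7844,96.5373) → (34.7844,49.4030) → (19.9977,49.4030) → (19.9977,96.5373) (closed)

G21
G90
G00 X287.6014 Y36.7474
M3 S499
G1 X107.7090 Y41.4323 F1696
G1 X60.5452 Y78.9394
G1 X94.8797 Y24.3195
G1 X208.4522 Y34.7261
M5
G00 X120.4984 Y69.9459
M3 S499
G1 X127.7479 Y105.5730 F1696
G1 X39.8260 Y61.5090
G1 X224.9223 Y89.2615
G1 X162.2919 Y63.8626
M5
G00 X19.9977 Y96.5373
M3 S499
G1 X34.7844 Y96.5373 F1696
G1 X34.7844 Y49.4030
G1 X19.9977 Y49.4030
G1 X19.9977 Y96.5373
M5
G00 X0.0000 Y0.0000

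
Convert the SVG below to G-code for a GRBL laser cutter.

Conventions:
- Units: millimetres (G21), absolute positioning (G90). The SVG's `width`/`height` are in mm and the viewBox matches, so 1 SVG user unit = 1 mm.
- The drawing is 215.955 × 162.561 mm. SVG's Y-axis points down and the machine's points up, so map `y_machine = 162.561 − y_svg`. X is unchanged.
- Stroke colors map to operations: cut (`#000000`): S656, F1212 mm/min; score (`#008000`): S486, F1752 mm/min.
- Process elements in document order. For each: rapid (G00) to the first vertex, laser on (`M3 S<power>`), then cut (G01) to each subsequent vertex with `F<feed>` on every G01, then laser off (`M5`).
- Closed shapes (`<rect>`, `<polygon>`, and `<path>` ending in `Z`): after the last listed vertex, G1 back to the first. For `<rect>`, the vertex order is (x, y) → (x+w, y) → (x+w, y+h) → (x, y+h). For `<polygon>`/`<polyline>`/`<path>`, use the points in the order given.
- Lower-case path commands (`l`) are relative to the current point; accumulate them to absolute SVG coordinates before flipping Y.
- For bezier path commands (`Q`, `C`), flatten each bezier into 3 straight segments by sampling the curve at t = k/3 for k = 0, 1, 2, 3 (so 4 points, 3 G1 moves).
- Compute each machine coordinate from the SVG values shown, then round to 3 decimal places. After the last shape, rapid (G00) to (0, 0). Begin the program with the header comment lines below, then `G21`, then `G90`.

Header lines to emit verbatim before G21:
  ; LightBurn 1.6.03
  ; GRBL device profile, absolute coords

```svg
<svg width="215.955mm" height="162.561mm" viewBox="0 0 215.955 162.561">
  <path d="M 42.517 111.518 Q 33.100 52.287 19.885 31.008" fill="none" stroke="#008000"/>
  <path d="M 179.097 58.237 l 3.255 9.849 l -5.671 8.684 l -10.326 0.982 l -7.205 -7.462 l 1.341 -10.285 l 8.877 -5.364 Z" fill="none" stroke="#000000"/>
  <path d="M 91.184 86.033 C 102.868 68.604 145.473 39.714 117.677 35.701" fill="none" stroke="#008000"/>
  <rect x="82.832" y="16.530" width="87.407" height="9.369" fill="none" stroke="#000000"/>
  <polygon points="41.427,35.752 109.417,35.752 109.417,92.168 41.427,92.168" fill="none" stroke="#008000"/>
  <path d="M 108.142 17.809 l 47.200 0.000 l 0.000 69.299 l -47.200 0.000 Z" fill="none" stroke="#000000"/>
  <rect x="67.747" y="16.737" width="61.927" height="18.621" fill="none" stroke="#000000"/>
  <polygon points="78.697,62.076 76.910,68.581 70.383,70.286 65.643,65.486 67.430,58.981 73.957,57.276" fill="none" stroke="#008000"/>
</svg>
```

viewBox `0 0 215.955 162.561` with mm width/height → 1 unit = 1 mm. Flip: y_m = 162.561 − y_svg.

**Shape 1** — `<path>` quadratic bezier, stroke `#008000` → score (S486, F1752). Control points (SVG): P0=(42.517,111.518), P1=(33.100,52.287), P2=(19.885,31.008); sampled at t=k/3. Machine vertices: (42.517,51.043) → (35.817,86.313) → (28.273,113.150) → (19.885,131.553). Open path.

**Shape 2** — `<path>` regular polygon, stroke `#000000` → cut (S656, F1212). Machine vertices: (179.097,104.324) → (182.352,94.475) → (176.681,85.791) → (166.355,84.809) → (159.150,92.271) → (160.491,102.556) → (169.368,107.920) → (179.097,104.324). Closed: final G1 returns to the first vertex.

**Shape 3** — `<path>` cubic bezier, stroke `#008000` → score (S486, F1752). Control points (SVG): P0=(91.184,86.033), P1=(102.868,68.604), P2=(145.473,39.714), P3=(117.677,35.701); sampled at t=k/3. Machine vertices: (91.184,76.528) → (109.422,96.431) → (125.759,115.901) → (117.677,126.860). Open path.

**Shape 4** — `<rect>` rectangle, stroke `#000000` → cut (S656, F1212). Machine vertices: (82.832,146.031) → (170.239,146.031) → (170.239,136.662) → (82.832,136.662) → (82.832,146.031). Closed: final G1 returns to the first vertex.

**Shape 5** — `<polygon>` rectangle, stroke `#008000` → score (S486, F1752). Machine vertices: (41.427,126.809) → (109.417,126.809) → (109.417,70.393) → (41.427,70.393) → (41.427,126.809). Closed: final G1 returns to the first vertex.

**Shape 6** — `<path>` rectangle, stroke `#000000` → cut (S656, F1212). Machine vertices: (108.142,144.752) → (155.342,144.752) → (155.342,75.453) → (108.142,75.453) → (108.142,144.752). Closed: final G1 returns to the first vertex.

**Shape 7** — `<rect>` rectangle, stroke `#000000` → cut (S656, F1212). Machine vertices: (67.747,145.824) → (129.674,145.824) → (129.674,127.203) → (67.747,127.203) → (67.747,145.824). Closed: final G1 returns to the first vertex.

**Shape 8** — `<polygon>` regular polygon, stroke `#008000` → score (S486, F1752). Machine vertices: (78.697,100.485) → (76.910,93.980) → (70.383,92.275) → (65.643,97.075) → (67.430,103.580) → (73.957,105.285) → (78.697,100.485). Closed: final G1 returns to the first vertex.

; LightBurn 1.6.03
; GRBL device profile, absolute coords
G21
G90
G00 X42.517 Y51.043
M3 S486
G01 X35.817 Y86.313 F1752
G01 X28.273 Y113.150 F1752
G01 X19.885 Y131.553 F1752
M5
G00 X179.097 Y104.324
M3 S656
G01 X182.352 Y94.475 F1212
G01 X176.681 Y85.791 F1212
G01 X166.355 Y84.809 F1212
G01 X159.150 Y92.271 F1212
G01 X160.491 Y102.556 F1212
G01 X169.368 Y107.920 F1212
G01 X179.097 Y104.324 F1212
M5
G00 X91.184 Y76.528
M3 S486
G01 X109.422 Y96.431 F1752
G01 X125.759 Y115.901 F1752
G01 X117.677 Y126.860 F1752
M5
G00 X82.832 Y146.031
M3 S656
G01 X170.239 Y146.031 F1212
G01 X170.239 Y136.662 F1212
G01 X82.832 Y136.662 F1212
G01 X82.832 Y146.031 F1212
M5
G00 X41.427 Y126.809
M3 S486
G01 X109.417 Y126.809 F1752
G01 X109.417 Y70.393 F1752
G01 X41.427 Y70.393 F1752
G01 X41.427 Y126.809 F1752
M5
G00 X108.142 Y144.752
M3 S656
G01 X155.342 Y144.752 F1212
G01 X155.342 Y75.453 F1212
G01 X108.142 Y75.453 F1212
G01 X108.142 Y144.752 F1212
M5
G00 X67.747 Y145.824
M3 S656
G01 X129.674 Y145.824 F1212
G01 X129.674 Y127.203 F1212
G01 X67.747 Y127.203 F1212
G01 X67.747 Y145.824 F1212
M5
G00 X78.697 Y100.485
M3 S486
G01 X76.910 Y93.980 F1752
G01 X70.383 Y92.275 F1752
G01 X65.643 Y97.075 F1752
G01 X67.430 Y103.580 F1752
G01 X73.957 Y105.285 F1752
G01 X78.697 Y100.485 F1752
M5
G00 X0.000 Y0.000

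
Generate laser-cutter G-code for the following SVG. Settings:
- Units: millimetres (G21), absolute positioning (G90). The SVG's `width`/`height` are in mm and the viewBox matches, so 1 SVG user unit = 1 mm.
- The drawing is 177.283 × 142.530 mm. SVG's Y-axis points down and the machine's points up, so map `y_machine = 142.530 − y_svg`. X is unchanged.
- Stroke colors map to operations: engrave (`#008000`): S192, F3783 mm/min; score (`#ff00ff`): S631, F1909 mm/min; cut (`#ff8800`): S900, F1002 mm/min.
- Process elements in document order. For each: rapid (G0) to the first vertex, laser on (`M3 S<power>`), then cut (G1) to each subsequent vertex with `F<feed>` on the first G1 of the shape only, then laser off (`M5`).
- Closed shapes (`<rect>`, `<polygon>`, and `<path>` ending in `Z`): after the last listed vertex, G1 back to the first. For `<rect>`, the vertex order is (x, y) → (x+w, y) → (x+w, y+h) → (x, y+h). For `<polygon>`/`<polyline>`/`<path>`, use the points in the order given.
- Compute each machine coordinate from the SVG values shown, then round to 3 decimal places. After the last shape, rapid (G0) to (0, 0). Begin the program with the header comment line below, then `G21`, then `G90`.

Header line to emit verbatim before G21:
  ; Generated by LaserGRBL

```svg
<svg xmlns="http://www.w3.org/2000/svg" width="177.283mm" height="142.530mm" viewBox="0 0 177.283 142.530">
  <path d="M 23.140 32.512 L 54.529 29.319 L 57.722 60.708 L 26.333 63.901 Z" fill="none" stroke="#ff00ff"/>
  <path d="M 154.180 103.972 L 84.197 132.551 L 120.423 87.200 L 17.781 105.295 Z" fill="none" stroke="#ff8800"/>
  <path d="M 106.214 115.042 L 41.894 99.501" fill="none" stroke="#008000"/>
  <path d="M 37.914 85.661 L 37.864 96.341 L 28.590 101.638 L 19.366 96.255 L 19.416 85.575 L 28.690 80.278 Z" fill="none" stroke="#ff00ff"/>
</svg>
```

1 u = 1 mm; y_m = 142.530 − y.

[1] `<path>` regular polygon, #ff00ff→score S631 F1909: (23.140,110.018) → (54.529,113.211) → (57.722,81.822) → (26.333,78.629) → (23.140,110.018) (closed)

[2] `<path>` closed polygon, #ff8800→cut S900 F1002: (154.180,38.558) → (84.197,9.979) → (120.423,55.330) → (17.781,37.235) → (154.180,38.558) (closed)

[3] `<path>` line segment, #008000→engrave S192 F3783: (106.214,27.488) → (41.894,43.029)

[4] `<path>` regular polygon, #ff00ff→score S631 F1909: (37.914,56.869) → (37.864,46.189) → (28.590,40.892) → (19.366,46.275) → (19.416,56.955) → (28.690,62.252) → (37.914,56.869) (closed)

; Generated by LaserGRBL
G21
G90
G0 X23.140 Y110.018
M3 S631
G1 X54.529 Y113.211 F1909
G1 X57.722 Y81.822
G1 X26.333 Y78.629
G1 X23.140 Y110.018
M5
G0 X154.180 Y38.558
M3 S900
G1 X84.197 Y9.979 F1002
G1 X120.423 Y55.330
G1 X17.781 Y37.235
G1 X154.180 Y38.558
M5
G0 X106.214 Y27.488
M3 S192
G1 X41.894 Y43.029 F3783
M5
G0 X37.914 Y56.869
M3 S631
G1 X37.864 Y46.189 F1909
G1 X28.590 Y40.892
G1 X19.366 Y46.275
G1 X19.416 Y56.955
G1 X28.690 Y62.252
G1 X37.914 Y56.869
M5
G0 X0.000 Y0.000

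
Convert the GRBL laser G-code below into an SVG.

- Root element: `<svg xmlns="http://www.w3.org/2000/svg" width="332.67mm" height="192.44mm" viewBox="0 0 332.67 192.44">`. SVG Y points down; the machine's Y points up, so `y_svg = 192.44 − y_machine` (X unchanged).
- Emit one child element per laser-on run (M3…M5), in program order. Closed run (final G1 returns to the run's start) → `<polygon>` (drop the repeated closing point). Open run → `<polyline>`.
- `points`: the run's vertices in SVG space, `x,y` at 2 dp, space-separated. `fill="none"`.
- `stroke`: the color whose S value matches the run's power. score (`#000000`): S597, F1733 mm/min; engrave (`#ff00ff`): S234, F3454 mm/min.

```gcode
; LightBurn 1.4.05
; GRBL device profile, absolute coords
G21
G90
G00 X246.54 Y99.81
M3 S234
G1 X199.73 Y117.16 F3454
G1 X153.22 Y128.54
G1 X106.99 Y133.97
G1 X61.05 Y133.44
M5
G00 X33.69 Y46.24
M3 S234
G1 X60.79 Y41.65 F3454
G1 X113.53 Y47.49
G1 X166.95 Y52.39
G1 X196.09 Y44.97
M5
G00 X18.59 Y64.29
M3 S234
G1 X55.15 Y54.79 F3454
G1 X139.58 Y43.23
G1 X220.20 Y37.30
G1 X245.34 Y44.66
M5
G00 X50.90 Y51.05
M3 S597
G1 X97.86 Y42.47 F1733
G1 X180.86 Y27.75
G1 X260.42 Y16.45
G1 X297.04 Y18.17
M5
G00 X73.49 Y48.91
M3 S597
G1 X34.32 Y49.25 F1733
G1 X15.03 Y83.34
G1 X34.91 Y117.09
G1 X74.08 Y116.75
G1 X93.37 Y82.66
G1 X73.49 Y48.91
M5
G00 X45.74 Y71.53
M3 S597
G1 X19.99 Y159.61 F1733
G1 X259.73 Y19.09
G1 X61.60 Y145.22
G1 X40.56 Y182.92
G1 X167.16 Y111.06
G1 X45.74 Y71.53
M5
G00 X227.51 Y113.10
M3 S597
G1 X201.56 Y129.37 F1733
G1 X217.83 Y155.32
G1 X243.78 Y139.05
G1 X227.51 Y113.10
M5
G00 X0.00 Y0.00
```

<svg xmlns="http://www.w3.org/2000/svg" width="332.67mm" height="192.44mm" viewBox="0 0 332.67 192.44">
  <polyline points="246.54,92.63 199.73,75.28 153.22,63.90 106.99,58.47 61.05,59.00" fill="none" stroke="#ff00ff"/>
  <polyline points="33.69,146.20 60.79,150.79 113.53,144.95 166.95,140.05 196.09,147.47" fill="none" stroke="#ff00ff"/>
  <polyline points="18.59,128.15 55.15,137.65 139.58,149.21 220.20,155.14 245.34,147.78" fill="none" stroke="#ff00ff"/>
  <polyline points="50.90,141.39 97.86,149.97 180.86,164.69 260.42,175.99 297.04,174.27" fill="none" stroke="#000000"/>
  <polygon points="73.49,143.53 34.32,143.19 15.03,109.10 34.91,75.35 74.08,75.69 93.37,109.78" fill="none" stroke="#000000"/>
  <polygon points="45.74,120.91 19.99,32.83 259.73,173.35 61.60,47.22 40.56,9.52 167.16,81.38" fill="none" stroke="#000000"/>
  <polygon points="227.51,79.34 201.56,63.07 217.83,37.12 243.78,53.39" fill="none" stroke="#000000"/>
</svg>

y_svg = 192.44 − y_m.

[1] S234→`#ff00ff` (engrave); open run; points: 246.54,92.63 199.73,75.28 153.22,63.90 106.99,58.47 61.05,59.00

[2] S234→`#ff00ff` (engrave); open run; points: 33.69,146.20 60.79,150.79 113.53,144.95 166.95,140.05 196.09,147.47

[3] S234→`#ff00ff` (engrave); open run; points: 18.59,128.15 55.15,137.65 139.58,149.21 220.20,155.14 245.34,147.78

[4] S597→`#000000` (score); open run; points: 50.90,141.39 97.86,149.97 180.86,164.69 260.42,175.99 297.04,174.27

[5] S597→`#000000` (score); closed run; points: 73.49,143.53 34.32,143.19 15.03,109.10 34.91,75.35 74.08,75.69 93.37,109.78

[6] S597→`#000000` (score); closed run; points: 45.74,120.91 19.99,32.83 259.73,173.35 61.60,47.22 40.56,9.52 167.16,81.38

[7] S597→`#000000` (score); closed run; points: 227.51,79.34 201.56,63.07 217.83,37.12 243.78,53.39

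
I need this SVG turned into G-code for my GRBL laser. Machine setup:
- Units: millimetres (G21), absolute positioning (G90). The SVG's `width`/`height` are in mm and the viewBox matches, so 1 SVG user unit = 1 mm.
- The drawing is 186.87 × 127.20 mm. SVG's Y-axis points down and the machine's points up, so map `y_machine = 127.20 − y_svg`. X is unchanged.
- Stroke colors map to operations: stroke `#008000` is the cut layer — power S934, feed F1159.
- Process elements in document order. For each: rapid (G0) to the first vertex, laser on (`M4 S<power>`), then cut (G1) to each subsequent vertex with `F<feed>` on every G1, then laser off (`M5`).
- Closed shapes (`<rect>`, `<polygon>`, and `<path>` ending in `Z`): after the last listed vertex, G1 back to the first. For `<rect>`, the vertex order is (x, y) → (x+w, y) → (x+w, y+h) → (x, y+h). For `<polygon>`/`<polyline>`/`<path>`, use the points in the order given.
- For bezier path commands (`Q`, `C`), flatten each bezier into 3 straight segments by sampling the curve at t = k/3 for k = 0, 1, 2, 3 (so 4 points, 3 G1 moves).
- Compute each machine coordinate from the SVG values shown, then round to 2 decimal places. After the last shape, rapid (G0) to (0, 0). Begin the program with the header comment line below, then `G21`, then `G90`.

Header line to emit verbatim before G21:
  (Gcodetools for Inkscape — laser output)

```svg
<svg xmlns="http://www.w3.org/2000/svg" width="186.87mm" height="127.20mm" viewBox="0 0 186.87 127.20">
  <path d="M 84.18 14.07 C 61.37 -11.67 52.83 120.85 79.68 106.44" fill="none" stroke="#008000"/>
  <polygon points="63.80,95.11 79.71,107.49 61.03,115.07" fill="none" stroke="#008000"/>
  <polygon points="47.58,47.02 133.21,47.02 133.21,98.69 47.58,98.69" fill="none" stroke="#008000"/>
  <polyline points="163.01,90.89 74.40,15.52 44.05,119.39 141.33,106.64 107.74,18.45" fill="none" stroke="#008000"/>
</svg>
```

(Gcodetools for Inkscape — laser output)
G21
G90
G0 X84.18 Y113.13
M4 S934
G1 X66.91 Y97.42 F1159
G1 X63.84 Y44.02 F1159
G1 X79.68 Y20.76 F1159
M5
G0 X63.80 Y32.09
M4 S934
G1 X79.71 Y19.71 F1159
G1 X61.03 Y12.13 F1159
G1 X63.80 Y32.09 F1159
M5
G0 X47.58 Y80.18
M4 S934
G1 X133.21 Y80.18 F1159
G1 X133.21 Y28.51 F1159
G1 X47.58 Y28.51 F1159
G1 X47.58 Y80.18 F1159
M5
G0 X163.01 Y36.31
M4 S934
G1 X74.40 Y111.68 F1159
G1 X44.05 Y7.81 F1159
G1 X141.33 Y20.56 F1159
G1 X107.74 Y108.75 F1159
M5
G0 X0.00 Y0.00

viewBox `0 0 186.87 127.20` with mm width/height → 1 unit = 1 mm. Flip: y_m = 127.20 − y_svg.

**Shape 1** — `<path>` cubic bezier, stroke `#008000` → cut (S934, F1159). Control points (SVG): P0=(84.18,14.07), P1=(61.37,-11.67), P2=(52.83,120.85), P3=(79.68,106.44); sampled at t=k/3. Machine vertices: (84.18,113.13) → (66.91,97.42) → (63.84,44.02) → (79.68,20.76). Open path.

**Shape 2** — `<polygon>` regular polygon, stroke `#008000` → cut (S934, F1159). Machine vertices: (63.80,32.09) → (79.71,19.71) → (61.03,12.13) → (63.80,32.09). Closed: final G1 returns to the first vertex.

**Shape 3** — `<polygon>` rectangle, stroke `#008000` → cut (S934, F1159). Machine vertices: (47.58,80.18) → (133.21,80.18) → (133.21,28.51) → (47.58,28.51) → (47.58,80.18). Closed: final G1 returns to the first vertex.

**Shape 4** — `<polyline>` open polyline, stroke `#008000` → cut (S934, F1159). Machine vertices: (163.01,36.31) → (74.40,111.68) → (44.05,7.81) → (141.33,20.56) → (107.74,108.75). Open path.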